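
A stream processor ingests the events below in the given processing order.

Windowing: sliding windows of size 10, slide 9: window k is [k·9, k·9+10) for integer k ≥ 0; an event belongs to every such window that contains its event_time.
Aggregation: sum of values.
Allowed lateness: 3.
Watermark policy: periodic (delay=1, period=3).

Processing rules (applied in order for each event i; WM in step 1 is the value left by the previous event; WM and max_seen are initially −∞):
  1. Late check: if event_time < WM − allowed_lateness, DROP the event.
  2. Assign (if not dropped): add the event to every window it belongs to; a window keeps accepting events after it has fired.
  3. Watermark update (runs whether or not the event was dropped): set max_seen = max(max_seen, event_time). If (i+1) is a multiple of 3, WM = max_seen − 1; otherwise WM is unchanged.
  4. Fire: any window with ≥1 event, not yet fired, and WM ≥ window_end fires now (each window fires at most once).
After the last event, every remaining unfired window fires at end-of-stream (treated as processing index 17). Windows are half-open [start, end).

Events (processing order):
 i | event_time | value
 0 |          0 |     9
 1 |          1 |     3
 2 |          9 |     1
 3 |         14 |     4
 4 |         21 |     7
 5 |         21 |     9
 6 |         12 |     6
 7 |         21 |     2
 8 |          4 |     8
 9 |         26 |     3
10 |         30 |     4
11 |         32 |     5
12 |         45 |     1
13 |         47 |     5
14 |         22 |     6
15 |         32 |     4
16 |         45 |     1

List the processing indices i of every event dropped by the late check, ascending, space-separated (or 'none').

6 8 14 15

i=0 t=0 v=9: → [0,10); WM=−∞
i=1 t=1 v=3: → [0,10); WM=−∞
i=2 t=9 v=1: → [9,19),[0,10); WM=8
i=3 t=14 v=4: → [9,19); WM=8
i=4 t=21 v=7: → [18,28); WM=8
i=5 t=21 v=9: → [18,28); WM=20; [0,10) fires=13 [9,19) fires=5
i=6 t=12 v=6: DROP (t<20-3); WM=20
i=7 t=21 v=2: → [18,28); WM=20
i=8 t=4 v=8: DROP (t<20-3); WM=20
i=9 t=26 v=3: → [18,28); WM=20
i=10 t=30 v=4: → [27,37); WM=20
i=11 t=32 v=5: → [27,37); WM=31; [18,28) fires=21
i=12 t=45 v=1: → [45,55),[36,46); WM=31
i=13 t=47 v=5: → [45,55); WM=31
i=14 t=22 v=6: DROP (t<31-3); WM=46; [27,37) fires=9 [36,46) fires=1
i=15 t=32 v=4: DROP (t<46-3); WM=46
i=16 t=45 v=1: → [45,55),[36,46); WM=46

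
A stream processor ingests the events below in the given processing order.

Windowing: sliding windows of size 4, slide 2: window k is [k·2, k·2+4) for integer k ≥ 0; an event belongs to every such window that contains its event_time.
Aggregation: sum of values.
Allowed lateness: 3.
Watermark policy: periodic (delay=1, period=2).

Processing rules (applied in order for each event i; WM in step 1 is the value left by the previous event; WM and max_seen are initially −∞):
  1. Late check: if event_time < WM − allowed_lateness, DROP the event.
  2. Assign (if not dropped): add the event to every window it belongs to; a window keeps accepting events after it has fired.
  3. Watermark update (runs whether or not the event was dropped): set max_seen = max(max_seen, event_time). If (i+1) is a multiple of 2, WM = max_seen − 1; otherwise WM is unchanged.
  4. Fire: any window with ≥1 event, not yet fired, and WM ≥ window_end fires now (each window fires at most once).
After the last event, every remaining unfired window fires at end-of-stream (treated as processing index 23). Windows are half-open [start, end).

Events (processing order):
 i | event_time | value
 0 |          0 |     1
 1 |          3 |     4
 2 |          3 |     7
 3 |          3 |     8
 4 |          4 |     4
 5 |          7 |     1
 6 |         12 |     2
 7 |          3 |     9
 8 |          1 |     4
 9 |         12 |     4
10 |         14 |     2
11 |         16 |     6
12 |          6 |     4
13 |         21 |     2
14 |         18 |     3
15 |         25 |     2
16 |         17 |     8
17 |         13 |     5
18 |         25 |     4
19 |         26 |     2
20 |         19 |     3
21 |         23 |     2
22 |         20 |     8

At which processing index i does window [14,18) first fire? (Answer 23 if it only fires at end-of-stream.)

13

i=0 t=0 v=1: → [0,4); WM=−∞
i=1 t=3 v=4: → [2,6),[0,4); WM=2
i=2 t=3 v=7: → [2,6),[0,4); WM=2
i=3 t=3 v=8: → [2,6),[0,4); WM=2
i=4 t=4 v=4: → [4,8),[2,6); WM=2
i=5 t=7 v=1: → [6,10),[4,8); WM=6; [0,4) fires=20 [2,6) fires=23
i=6 t=12 v=2: → [12,16),[10,14); WM=6
i=7 t=3 v=9: → [2,6),[0,4); WM=11; [4,8) fires=5 [6,10) fires=1
i=8 t=1 v=4: DROP (t<11-3); WM=11
i=9 t=12 v=4: → [12,16),[10,14); WM=11
i=10 t=14 v=2: → [14,18),[12,16); WM=11
i=11 t=16 v=6: → [16,20),[14,18); WM=15; [10,14) fires=6
i=12 t=6 v=4: DROP (t<15-3); WM=15
i=13 t=21 v=2: → [20,24),[18,22); WM=20; [12,16) fires=8 [14,18) fires=8 [16,20) fires=6
i=14 t=18 v=3: → [18,22),[16,20); WM=20
i=15 t=25 v=2: → [24,28),[22,26); WM=24; [18,22) fires=5 [20,24) fires=2
i=16 t=17 v=8: DROP (t<24-3); WM=24
i=17 t=13 v=5: DROP (t<24-3); WM=24
i=18 t=25 v=4: → [24,28),[22,26); WM=24
i=19 t=26 v=2: → [26,30),[24,28); WM=25
i=20 t=19 v=3: DROP (t<25-3); WM=25
i=21 t=23 v=2: → [22,26),[20,24); WM=25
i=22 t=20 v=8: DROP (t<25-3); WM=25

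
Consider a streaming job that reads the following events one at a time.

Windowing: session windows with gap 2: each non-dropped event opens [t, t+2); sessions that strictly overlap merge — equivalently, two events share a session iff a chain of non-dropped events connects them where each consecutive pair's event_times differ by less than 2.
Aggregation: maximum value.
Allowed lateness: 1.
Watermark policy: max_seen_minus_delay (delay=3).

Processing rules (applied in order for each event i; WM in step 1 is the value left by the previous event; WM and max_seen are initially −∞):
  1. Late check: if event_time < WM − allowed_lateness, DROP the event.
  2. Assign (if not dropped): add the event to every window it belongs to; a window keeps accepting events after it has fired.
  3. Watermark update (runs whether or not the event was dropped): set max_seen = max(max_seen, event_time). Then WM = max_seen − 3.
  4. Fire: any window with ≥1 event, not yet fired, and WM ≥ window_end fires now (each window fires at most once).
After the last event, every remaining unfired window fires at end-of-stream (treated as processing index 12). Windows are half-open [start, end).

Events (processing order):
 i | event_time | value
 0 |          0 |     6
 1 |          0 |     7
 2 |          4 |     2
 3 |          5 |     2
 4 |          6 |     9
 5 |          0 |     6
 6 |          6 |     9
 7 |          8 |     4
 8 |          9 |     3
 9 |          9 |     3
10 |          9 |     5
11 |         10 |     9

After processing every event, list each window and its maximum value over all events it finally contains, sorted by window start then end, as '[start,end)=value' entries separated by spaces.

[0,2)=7 [4,8)=9 [8,12)=9

i=0 t=0 v=6: → [0,2); WM=-3
i=1 t=0 v=7: → [0,2); WM=-3
i=2 t=4 v=2: → [4,6); WM=1
i=3 t=5 v=2: → [4,7); WM=2
i=4 t=6 v=9: → [4,8); WM=3
i=5 t=0 v=6: DROP (t<3-1); WM=3
i=6 t=6 v=9: → [4,8); WM=3
i=7 t=8 v=4: → [8,10); WM=5
i=8 t=9 v=3: → [8,11); WM=6
i=9 t=9 v=3: → [8,11); WM=6
i=10 t=9 v=5: → [8,11); WM=6
i=11 t=10 v=9: → [8,12); WM=7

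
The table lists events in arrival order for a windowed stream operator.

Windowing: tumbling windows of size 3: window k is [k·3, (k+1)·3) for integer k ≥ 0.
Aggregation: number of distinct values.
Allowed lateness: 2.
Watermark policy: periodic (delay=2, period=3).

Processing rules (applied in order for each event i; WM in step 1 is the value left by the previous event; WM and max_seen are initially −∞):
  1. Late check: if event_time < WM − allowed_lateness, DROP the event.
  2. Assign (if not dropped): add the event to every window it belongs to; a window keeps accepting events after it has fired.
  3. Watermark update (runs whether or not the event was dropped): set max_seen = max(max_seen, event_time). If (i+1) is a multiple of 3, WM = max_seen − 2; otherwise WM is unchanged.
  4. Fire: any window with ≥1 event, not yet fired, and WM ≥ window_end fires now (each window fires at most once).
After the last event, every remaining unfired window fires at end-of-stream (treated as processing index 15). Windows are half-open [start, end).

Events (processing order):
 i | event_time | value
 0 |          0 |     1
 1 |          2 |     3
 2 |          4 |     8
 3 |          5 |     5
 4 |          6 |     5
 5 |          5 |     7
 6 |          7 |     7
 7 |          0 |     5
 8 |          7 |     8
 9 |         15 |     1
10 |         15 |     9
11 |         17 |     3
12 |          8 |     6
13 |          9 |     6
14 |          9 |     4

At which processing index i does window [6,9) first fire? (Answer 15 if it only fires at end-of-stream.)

i=0 t=0 v=1: → [0,3); WM=−∞
i=1 t=2 v=3: → [0,3); WM=−∞
i=2 t=4 v=8: → [3,6); WM=2
i=3 t=5 v=5: → [3,6); WM=2
i=4 t=6 v=5: → [6,9); WM=2
i=5 t=5 v=7: → [3,6); WM=4; [0,3) fires=2
i=6 t=7 v=7: → [6,9); WM=4
i=7 t=0 v=5: DROP (t<4-2); WM=4
i=8 t=7 v=8: → [6,9); WM=5
i=9 t=15 v=1: → [15,18); WM=5
i=10 t=15 v=9: → [15,18); WM=5
i=11 t=17 v=3: → [15,18); WM=15; [3,6) fires=3 [6,9) fires=3
i=12 t=8 v=6: DROP (t<15-2); WM=15
i=13 t=9 v=6: DROP (t<15-2); WM=15
i=14 t=9 v=4: DROP (t<15-2); WM=15

11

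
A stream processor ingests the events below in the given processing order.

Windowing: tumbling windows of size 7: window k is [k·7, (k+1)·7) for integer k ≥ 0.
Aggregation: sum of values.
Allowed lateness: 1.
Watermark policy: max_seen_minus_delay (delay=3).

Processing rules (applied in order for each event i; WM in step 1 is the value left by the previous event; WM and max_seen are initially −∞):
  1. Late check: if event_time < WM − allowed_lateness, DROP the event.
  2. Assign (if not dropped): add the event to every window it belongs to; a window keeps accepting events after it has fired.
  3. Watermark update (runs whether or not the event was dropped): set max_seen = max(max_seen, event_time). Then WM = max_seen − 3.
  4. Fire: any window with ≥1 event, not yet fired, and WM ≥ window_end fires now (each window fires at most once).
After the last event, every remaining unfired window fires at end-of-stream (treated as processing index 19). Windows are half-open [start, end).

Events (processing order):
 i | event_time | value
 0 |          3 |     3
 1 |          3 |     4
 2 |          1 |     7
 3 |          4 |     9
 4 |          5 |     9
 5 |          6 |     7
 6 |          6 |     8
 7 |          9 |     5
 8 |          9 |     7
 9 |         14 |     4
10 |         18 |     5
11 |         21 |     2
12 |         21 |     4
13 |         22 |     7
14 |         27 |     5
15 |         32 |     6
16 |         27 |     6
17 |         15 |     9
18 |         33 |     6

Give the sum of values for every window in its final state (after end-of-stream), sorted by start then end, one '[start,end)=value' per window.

[0,7)=47 [7,14)=12 [14,21)=9 [21,28)=18 [28,35)=12

i=0 t=3 v=3: → [0,7); WM=0
i=1 t=3 v=4: → [0,7); WM=0
i=2 t=1 v=7: → [0,7); WM=0
i=3 t=4 v=9: → [0,7); WM=1
i=4 t=5 v=9: → [0,7); WM=2
i=5 t=6 v=7: → [0,7); WM=3
i=6 t=6 v=8: → [0,7); WM=3
i=7 t=9 v=5: → [7,14); WM=6
i=8 t=9 v=7: → [7,14); WM=6
i=9 t=14 v=4: → [14,21); WM=11; [0,7) fires=47
i=10 t=18 v=5: → [14,21); WM=15; [7,14) fires=12
i=11 t=21 v=2: → [21,28); WM=18
i=12 t=21 v=4: → [21,28); WM=18
i=13 t=22 v=7: → [21,28); WM=19
i=14 t=27 v=5: → [21,28); WM=24; [14,21) fires=9
i=15 t=32 v=6: → [28,35); WM=29; [21,28) fires=18
i=16 t=27 v=6: DROP (t<29-1); WM=29
i=17 t=15 v=9: DROP (t<29-1); WM=29
i=18 t=33 v=6: → [28,35); WM=30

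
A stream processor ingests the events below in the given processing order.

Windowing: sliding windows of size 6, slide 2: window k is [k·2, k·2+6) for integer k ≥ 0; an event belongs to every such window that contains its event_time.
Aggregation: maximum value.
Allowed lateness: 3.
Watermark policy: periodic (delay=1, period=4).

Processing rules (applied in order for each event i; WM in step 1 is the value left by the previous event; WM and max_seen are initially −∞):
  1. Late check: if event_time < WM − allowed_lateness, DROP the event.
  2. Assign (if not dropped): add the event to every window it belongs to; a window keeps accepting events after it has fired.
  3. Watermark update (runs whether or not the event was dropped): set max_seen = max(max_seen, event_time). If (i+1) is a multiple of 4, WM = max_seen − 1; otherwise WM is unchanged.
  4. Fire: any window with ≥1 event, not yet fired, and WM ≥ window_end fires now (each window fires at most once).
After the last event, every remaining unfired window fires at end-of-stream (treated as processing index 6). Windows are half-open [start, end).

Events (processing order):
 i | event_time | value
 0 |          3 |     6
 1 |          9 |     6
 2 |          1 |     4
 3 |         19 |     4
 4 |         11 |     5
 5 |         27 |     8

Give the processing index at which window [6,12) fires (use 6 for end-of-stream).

i=0 t=3 v=6: → [2,8),[0,6); WM=−∞
i=1 t=9 v=6: → [8,14),[6,12),[4,10); WM=−∞
i=2 t=1 v=4: → [0,6); WM=−∞
i=3 t=19 v=4: → [18,24),[16,22),[14,20); WM=18; [0,6) fires=6 [2,8) fires=6 [4,10) fires=6 [6,12) fires=6 [8,14) fires=6
i=4 t=11 v=5: DROP (t<18-3); WM=18
i=5 t=27 v=8: → [26,32),[24,30),[22,28); WM=18

3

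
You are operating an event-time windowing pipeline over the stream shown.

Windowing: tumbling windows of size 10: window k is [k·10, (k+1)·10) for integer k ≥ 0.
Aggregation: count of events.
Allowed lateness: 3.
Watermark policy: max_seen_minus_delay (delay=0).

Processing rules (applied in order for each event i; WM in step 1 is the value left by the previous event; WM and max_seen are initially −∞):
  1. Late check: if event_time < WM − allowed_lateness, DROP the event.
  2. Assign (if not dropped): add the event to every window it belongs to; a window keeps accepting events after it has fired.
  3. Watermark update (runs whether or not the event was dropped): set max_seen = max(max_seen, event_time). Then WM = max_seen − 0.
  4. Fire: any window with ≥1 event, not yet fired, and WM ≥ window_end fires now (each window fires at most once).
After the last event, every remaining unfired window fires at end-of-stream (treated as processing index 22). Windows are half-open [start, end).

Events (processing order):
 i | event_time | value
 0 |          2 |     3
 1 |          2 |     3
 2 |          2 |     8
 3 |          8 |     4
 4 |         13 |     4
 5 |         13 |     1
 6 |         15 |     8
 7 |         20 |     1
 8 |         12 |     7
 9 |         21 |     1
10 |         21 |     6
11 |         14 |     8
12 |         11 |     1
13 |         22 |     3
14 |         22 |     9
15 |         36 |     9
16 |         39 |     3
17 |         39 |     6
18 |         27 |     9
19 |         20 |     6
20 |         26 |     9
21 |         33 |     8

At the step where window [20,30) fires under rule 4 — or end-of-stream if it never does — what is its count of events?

i=0 t=2 v=3: → [0,10); WM=2
i=1 t=2 v=3: → [0,10); WM=2
i=2 t=2 v=8: → [0,10); WM=2
i=3 t=8 v=4: → [0,10); WM=8
i=4 t=13 v=4: → [10,20); WM=13; [0,10) fires=4
i=5 t=13 v=1: → [10,20); WM=13
i=6 t=15 v=8: → [10,20); WM=15
i=7 t=20 v=1: → [20,30); WM=20; [10,20) fires=3
i=8 t=12 v=7: DROP (t<20-3); WM=20
i=9 t=21 v=1: → [20,30); WM=21
i=10 t=21 v=6: → [20,30); WM=21
i=11 t=14 v=8: DROP (t<21-3); WM=21
i=12 t=11 v=1: DROP (t<21-3); WM=21
i=13 t=22 v=3: → [20,30); WM=22
i=14 t=22 v=9: → [20,30); WM=22
i=15 t=36 v=9: → [30,40); WM=36; [20,30) fires=5
i=16 t=39 v=3: → [30,40); WM=39
i=17 t=39 v=6: → [30,40); WM=39
i=18 t=27 v=9: DROP (t<39-3); WM=39
i=19 t=20 v=6: DROP (t<39-3); WM=39
i=20 t=26 v=9: DROP (t<39-3); WM=39
i=21 t=33 v=8: DROP (t<39-3); WM=39

5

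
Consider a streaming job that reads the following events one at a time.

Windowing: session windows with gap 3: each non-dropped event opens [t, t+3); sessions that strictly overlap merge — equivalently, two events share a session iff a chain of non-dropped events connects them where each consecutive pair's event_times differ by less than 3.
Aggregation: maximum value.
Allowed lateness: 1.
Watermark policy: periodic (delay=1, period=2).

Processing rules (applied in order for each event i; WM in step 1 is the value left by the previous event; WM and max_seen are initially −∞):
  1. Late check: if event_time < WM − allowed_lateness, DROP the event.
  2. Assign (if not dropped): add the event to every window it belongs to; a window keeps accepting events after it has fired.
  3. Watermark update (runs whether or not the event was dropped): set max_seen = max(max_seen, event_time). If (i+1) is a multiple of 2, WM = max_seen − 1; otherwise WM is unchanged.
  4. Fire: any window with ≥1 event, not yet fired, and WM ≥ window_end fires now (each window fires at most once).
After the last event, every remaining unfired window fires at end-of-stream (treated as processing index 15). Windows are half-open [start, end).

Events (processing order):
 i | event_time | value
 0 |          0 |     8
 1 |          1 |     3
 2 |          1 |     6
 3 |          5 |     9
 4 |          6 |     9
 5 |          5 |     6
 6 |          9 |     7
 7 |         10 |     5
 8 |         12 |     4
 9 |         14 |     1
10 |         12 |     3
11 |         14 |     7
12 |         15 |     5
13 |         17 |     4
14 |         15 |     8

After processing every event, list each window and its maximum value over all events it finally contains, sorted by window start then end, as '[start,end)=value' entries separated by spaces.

[0,4)=8 [5,9)=9 [9,20)=8

i=0 t=0 v=8: → [0,3); WM=−∞
i=1 t=1 v=3: → [0,4); WM=0
i=2 t=1 v=6: → [0,4); WM=0
i=3 t=5 v=9: → [5,8); WM=4
i=4 t=6 v=9: → [5,9); WM=4
i=5 t=5 v=6: → [5,9); WM=5
i=6 t=9 v=7: → [9,12); WM=5
i=7 t=10 v=5: → [9,13); WM=9
i=8 t=12 v=4: → [9,15); WM=9
i=9 t=14 v=1: → [9,17); WM=13
i=10 t=12 v=3: → [9,17); WM=13
i=11 t=14 v=7: → [9,17); WM=13
i=12 t=15 v=5: → [9,18); WM=13
i=13 t=17 v=4: → [9,20); WM=16
i=14 t=15 v=8: → [9,20); WM=16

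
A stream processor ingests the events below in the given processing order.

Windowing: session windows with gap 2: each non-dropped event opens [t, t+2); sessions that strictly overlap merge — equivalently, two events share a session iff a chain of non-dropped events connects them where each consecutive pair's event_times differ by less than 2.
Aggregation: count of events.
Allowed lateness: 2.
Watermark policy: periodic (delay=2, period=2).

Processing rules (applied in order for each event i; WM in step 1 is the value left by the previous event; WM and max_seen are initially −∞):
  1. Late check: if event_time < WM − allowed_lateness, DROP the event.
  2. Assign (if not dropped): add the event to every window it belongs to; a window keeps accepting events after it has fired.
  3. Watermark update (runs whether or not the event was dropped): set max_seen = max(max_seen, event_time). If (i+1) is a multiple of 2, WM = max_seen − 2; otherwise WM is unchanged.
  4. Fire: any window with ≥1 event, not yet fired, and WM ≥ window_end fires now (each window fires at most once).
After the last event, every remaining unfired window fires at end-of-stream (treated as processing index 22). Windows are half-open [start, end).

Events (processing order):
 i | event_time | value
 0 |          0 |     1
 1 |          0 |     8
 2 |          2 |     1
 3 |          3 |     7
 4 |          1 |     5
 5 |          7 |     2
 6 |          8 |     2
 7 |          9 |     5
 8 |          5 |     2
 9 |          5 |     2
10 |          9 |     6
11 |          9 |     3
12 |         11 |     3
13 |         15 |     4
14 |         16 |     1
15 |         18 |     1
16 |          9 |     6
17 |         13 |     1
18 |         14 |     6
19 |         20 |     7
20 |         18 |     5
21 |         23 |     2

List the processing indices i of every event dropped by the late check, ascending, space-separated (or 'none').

16 17

i=0 t=0 v=1: → [0,2); WM=−∞
i=1 t=0 v=8: → [0,2); WM=-2
i=2 t=2 v=1: → [2,4); WM=-2
i=3 t=3 v=7: → [2,5); WM=1
i=4 t=1 v=5: → [0,5); WM=1
i=5 t=7 v=2: → [7,9); WM=5
i=6 t=8 v=2: → [7,10); WM=5
i=7 t=9 v=5: → [7,11); WM=7
i=8 t=5 v=2: → [5,7); WM=7
i=9 t=5 v=2: → [5,7); WM=7
i=10 t=9 v=6: → [7,11); WM=7
i=11 t=9 v=3: → [7,11); WM=7
i=12 t=11 v=3: → [11,13); WM=7
i=13 t=15 v=4: → [15,17); WM=13
i=14 t=16 v=1: → [15,18); WM=13
i=15 t=18 v=1: → [18,20); WM=16
i=16 t=9 v=6: DROP (t<16-2); WM=16
i=17 t=13 v=1: DROP (t<16-2); WM=16
i=18 t=14 v=6: → [14,18); WM=16
i=19 t=20 v=7: → [20,22); WM=18
i=20 t=18 v=5: → [18,20); WM=18
i=21 t=23 v=2: → [23,25); WM=21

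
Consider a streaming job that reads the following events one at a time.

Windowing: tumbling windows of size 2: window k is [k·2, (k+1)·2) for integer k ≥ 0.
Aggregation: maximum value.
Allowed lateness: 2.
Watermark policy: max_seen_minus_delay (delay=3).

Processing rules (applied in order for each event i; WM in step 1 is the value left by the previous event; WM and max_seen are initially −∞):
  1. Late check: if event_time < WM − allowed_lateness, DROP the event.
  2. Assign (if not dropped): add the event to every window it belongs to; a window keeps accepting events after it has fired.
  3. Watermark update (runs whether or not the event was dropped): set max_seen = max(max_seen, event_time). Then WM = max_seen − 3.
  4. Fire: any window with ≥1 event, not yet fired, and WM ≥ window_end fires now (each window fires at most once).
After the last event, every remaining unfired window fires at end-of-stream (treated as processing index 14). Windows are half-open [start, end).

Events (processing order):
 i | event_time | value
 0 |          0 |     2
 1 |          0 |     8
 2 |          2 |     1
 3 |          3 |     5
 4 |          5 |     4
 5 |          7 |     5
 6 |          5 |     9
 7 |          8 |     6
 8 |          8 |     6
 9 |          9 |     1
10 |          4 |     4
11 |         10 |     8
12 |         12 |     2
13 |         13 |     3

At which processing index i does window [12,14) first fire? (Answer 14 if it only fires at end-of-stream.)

14

i=0 t=0 v=2: → [0,2); WM=-3
i=1 t=0 v=8: → [0,2); WM=-3
i=2 t=2 v=1: → [2,4); WM=-1
i=3 t=3 v=5: → [2,4); WM=0
i=4 t=5 v=4: → [4,6); WM=2; [0,2) fires=8
i=5 t=7 v=5: → [6,8); WM=4; [2,4) fires=5
i=6 t=5 v=9: → [4,6); WM=4
i=7 t=8 v=6: → [8,10); WM=5
i=8 t=8 v=6: → [8,10); WM=5
i=9 t=9 v=1: → [8,10); WM=6; [4,6) fires=9
i=10 t=4 v=4: → [4,6); WM=6
i=11 t=10 v=8: → [10,12); WM=7
i=12 t=12 v=2: → [12,14); WM=9; [6,8) fires=5
i=13 t=13 v=3: → [12,14); WM=10; [8,10) fires=6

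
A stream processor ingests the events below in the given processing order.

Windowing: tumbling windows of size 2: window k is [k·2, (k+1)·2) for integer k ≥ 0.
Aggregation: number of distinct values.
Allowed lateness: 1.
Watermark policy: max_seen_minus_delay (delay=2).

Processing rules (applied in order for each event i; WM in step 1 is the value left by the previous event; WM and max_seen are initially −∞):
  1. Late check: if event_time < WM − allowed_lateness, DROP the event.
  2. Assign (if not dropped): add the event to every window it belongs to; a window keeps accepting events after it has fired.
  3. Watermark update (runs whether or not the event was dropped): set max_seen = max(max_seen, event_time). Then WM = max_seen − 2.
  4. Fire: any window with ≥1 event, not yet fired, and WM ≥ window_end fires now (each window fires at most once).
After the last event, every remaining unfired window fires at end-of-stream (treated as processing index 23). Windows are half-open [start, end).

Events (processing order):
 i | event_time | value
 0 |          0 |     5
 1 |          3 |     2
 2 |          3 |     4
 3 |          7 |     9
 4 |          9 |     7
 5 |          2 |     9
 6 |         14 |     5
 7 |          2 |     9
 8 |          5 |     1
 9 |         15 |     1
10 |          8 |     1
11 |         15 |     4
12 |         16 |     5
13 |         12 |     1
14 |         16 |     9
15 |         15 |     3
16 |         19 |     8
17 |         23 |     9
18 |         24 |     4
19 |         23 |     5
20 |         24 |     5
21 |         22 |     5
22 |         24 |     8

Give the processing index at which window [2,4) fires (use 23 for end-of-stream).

i=0 t=0 v=5: → [0,2); WM=-2
i=1 t=3 v=2: → [2,4); WM=1
i=2 t=3 v=4: → [2,4); WM=1
i=3 t=7 v=9: → [6,8); WM=5; [0,2) fires=1 [2,4) fires=2
i=4 t=9 v=7: → [8,10); WM=7
i=5 t=2 v=9: DROP (t<7-1); WM=7
i=6 t=14 v=5: → [14,16); WM=12; [6,8) fires=1 [8,10) fires=1
i=7 t=2 v=9: DROP (t<12-1); WM=12
i=8 t=5 v=1: DROP (t<12-1); WM=12
i=9 t=15 v=1: → [14,16); WM=13
i=10 t=8 v=1: DROP (t<13-1); WM=13
i=11 t=15 v=4: → [14,16); WM=13
i=12 t=16 v=5: → [16,18); WM=14
i=13 t=12 v=1: DROP (t<14-1); WM=14
i=14 t=16 v=9: → [16,18); WM=14
i=15 t=15 v=3: → [14,16); WM=14
i=16 t=19 v=8: → [18,20); WM=17; [14,16) fires=4
i=17 t=23 v=9: → [22,24); WM=21; [16,18) fires=2 [18,20) fires=1
i=18 t=24 v=4: → [24,26); WM=22
i=19 t=23 v=5: → [22,24); WM=22
i=20 t=24 v=5: → [24,26); WM=22
i=21 t=22 v=5: → [22,24); WM=22
i=22 t=24 v=8: → [24,26); WM=22

3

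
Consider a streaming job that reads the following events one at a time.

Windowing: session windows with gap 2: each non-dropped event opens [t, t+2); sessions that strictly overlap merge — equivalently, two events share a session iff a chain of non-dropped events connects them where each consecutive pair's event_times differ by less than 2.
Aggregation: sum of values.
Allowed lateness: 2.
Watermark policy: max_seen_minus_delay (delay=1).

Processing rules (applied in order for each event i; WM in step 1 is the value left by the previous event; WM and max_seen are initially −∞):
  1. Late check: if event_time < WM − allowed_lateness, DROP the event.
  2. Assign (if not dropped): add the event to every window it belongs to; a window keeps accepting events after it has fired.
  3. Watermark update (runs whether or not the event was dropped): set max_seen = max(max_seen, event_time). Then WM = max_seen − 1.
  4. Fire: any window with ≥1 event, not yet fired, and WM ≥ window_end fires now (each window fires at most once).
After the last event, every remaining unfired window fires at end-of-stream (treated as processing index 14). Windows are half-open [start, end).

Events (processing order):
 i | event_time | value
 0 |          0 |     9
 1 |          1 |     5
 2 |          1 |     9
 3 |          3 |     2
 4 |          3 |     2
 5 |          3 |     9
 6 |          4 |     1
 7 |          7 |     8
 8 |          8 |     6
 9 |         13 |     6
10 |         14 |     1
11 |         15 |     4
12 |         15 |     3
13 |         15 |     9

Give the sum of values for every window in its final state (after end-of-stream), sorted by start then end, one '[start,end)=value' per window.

i=0 t=0 v=9: → [0,2); WM=-1
i=1 t=1 v=5: → [0,3); WM=0
i=2 t=1 v=9: → [0,3); WM=0
i=3 t=3 v=2: → [3,5); WM=2
i=4 t=3 v=2: → [3,5); WM=2
i=5 t=3 v=9: → [3,5); WM=2
i=6 t=4 v=1: → [3,6); WM=3
i=7 t=7 v=8: → [7,9); WM=6
i=8 t=8 v=6: → [7,10); WM=7
i=9 t=13 v=6: → [13,15); WM=12
i=10 t=14 v=1: → [13,16); WM=13
i=11 t=15 v=4: → [13,17); WM=14
i=12 t=15 v=3: → [13,17); WM=14
i=13 t=15 v=9: → [13,17); WM=14

[0,3)=23 [3,6)=14 [7,10)=14 [13,17)=23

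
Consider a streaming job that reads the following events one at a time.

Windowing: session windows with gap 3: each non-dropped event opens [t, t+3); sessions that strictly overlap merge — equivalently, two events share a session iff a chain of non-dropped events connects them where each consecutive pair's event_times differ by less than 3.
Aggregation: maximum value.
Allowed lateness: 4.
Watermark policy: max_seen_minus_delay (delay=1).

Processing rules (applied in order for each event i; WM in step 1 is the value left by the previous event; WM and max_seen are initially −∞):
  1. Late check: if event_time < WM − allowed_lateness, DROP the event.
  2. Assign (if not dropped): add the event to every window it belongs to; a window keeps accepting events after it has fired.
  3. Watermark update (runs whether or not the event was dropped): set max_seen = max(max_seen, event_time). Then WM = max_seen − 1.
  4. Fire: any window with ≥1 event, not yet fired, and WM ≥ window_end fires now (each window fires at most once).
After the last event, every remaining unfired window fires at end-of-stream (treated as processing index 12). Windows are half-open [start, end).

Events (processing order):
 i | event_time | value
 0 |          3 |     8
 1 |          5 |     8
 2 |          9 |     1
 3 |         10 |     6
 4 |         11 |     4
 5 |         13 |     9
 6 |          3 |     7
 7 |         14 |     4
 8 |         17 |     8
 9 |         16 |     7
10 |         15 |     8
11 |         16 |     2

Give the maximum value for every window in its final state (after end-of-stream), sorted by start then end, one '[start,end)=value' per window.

[3,8)=8 [9,20)=9

i=0 t=3 v=8: → [3,6); WM=2
i=1 t=5 v=8: → [3,8); WM=4
i=2 t=9 v=1: → [9,12); WM=8
i=3 t=10 v=6: → [9,13); WM=9
i=4 t=11 v=4: → [9,14); WM=10
i=5 t=13 v=9: → [9,16); WM=12
i=6 t=3 v=7: DROP (t<12-4); WM=12
i=7 t=14 v=4: → [9,17); WM=13
i=8 t=17 v=8: → [17,20); WM=16
i=9 t=16 v=7: → [9,20); WM=16
i=10 t=15 v=8: → [9,20); WM=16
i=11 t=16 v=2: → [9,20); WM=16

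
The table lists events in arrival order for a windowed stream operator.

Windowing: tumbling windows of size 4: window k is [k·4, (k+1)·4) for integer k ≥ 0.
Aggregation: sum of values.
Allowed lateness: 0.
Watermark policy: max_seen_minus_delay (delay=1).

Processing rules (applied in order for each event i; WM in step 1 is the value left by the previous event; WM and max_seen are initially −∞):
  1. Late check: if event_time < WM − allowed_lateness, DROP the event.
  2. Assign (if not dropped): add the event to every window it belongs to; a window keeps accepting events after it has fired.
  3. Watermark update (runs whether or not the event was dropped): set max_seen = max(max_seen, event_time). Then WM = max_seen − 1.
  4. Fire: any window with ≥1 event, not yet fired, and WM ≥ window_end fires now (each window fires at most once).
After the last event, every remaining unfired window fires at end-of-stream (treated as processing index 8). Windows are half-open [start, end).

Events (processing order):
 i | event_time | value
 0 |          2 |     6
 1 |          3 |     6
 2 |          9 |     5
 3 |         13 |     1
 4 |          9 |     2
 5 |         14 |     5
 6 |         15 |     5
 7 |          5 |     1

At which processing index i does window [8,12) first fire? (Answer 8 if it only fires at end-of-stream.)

3

i=0 t=2 v=6: → [0,4); WM=1
i=1 t=3 v=6: → [0,4); WM=2
i=2 t=9 v=5: → [8,12); WM=8; [0,4) fires=12
i=3 t=13 v=1: → [12,16); WM=12; [8,12) fires=5
i=4 t=9 v=2: DROP (t<12-0); WM=12
i=5 t=14 v=5: → [12,16); WM=13
i=6 t=15 v=5: → [12,16); WM=14
i=7 t=5 v=1: DROP (t<14-0); WM=14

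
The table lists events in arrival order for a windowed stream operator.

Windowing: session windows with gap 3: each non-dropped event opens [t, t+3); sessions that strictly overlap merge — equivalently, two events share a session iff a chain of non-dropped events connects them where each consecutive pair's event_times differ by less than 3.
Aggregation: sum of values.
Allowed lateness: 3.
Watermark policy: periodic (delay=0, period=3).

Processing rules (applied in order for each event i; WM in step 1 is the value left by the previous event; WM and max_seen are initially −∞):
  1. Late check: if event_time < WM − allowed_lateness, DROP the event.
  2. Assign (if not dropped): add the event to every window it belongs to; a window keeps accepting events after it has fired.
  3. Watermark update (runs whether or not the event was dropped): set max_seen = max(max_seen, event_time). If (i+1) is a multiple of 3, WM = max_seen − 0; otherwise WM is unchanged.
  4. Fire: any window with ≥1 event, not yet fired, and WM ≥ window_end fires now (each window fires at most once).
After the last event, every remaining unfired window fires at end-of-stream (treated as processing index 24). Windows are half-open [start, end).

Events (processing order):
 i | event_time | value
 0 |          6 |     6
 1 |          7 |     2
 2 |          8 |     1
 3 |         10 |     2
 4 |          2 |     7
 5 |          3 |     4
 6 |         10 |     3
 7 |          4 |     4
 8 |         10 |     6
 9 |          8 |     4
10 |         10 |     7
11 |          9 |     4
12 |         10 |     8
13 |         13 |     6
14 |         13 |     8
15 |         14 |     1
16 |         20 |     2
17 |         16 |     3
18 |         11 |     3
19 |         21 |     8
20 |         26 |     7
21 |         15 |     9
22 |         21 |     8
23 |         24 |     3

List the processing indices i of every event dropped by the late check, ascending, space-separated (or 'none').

i=0 t=6 v=6: → [6,9); WM=−∞
i=1 t=7 v=2: → [6,10); WM=−∞
i=2 t=8 v=1: → [6,11); WM=8
i=3 t=10 v=2: → [6,13); WM=8
i=4 t=2 v=7: DROP (t<8-3); WM=8
i=5 t=3 v=4: DROP (t<8-3); WM=10
i=6 t=10 v=3: → [6,13); WM=10
i=7 t=4 v=4: DROP (t<10-3); WM=10
i=8 t=10 v=6: → [6,13); WM=10
i=9 t=8 v=4: → [6,13); WM=10
i=10 t=10 v=7: → [6,13); WM=10
i=11 t=9 v=4: → [6,13); WM=10
i=12 t=10 v=8: → [6,13); WM=10
i=13 t=13 v=6: → [13,16); WM=10
i=14 t=13 v=8: → [13,16); WM=13
i=15 t=14 v=1: → [13,17); WM=13
i=16 t=20 v=2: → [20,23); WM=13
i=17 t=16 v=3: → [13,19); WM=20
i=18 t=11 v=3: DROP (t<20-3); WM=20
i=19 t=21 v=8: → [20,24); WM=20
i=20 t=26 v=7: → [26,29); WM=26
i=21 t=15 v=9: DROP (t<26-3); WM=26
i=22 t=21 v=8: DROP (t<26-3); WM=26
i=23 t=24 v=3: → [24,29); WM=26

4 5 7 18 21 22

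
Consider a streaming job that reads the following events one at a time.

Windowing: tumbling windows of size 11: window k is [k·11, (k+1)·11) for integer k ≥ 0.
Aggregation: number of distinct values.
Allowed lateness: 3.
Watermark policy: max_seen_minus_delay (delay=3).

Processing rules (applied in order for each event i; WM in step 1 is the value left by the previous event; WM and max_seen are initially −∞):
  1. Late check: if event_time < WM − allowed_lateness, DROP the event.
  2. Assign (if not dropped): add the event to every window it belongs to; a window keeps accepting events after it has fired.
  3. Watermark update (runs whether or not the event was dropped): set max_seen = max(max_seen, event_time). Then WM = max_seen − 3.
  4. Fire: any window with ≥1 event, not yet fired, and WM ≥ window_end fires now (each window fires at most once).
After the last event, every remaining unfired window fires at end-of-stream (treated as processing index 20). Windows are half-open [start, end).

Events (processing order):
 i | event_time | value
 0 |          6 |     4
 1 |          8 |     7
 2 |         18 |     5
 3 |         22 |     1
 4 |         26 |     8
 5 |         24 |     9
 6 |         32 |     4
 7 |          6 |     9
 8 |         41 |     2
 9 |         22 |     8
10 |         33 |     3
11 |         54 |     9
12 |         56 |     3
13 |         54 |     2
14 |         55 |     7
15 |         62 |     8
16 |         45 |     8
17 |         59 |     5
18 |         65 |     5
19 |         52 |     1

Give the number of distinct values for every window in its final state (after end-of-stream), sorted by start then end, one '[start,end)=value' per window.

[0,11)=2 [11,22)=1 [22,33)=4 [33,44)=1 [44,55)=2 [55,66)=4

i=0 t=6 v=4: → [0,11); WM=3
i=1 t=8 v=7: → [0,11); WM=5
i=2 t=18 v=5: → [11,22); WM=15; [0,11) fires=2
i=3 t=22 v=1: → [22,33); WM=19
i=4 t=26 v=8: → [22,33); WM=23; [11,22) fires=1
i=5 t=24 v=9: → [22,33); WM=23
i=6 t=32 v=4: → [22,33); WM=29
i=7 t=6 v=9: DROP (t<29-3); WM=29
i=8 t=41 v=2: → [33,44); WM=38; [22,33) fires=4
i=9 t=22 v=8: DROP (t<38-3); WM=38
i=10 t=33 v=3: DROP (t<38-3); WM=38
i=11 t=54 v=9: → [44,55); WM=51; [33,44) fires=1
i=12 t=56 v=3: → [55,66); WM=53
i=13 t=54 v=2: → [44,55); WM=53
i=14 t=55 v=7: → [55,66); WM=53
i=15 t=62 v=8: → [55,66); WM=59; [44,55) fires=2
i=16 t=45 v=8: DROP (t<59-3); WM=59
i=17 t=59 v=5: → [55,66); WM=59
i=18 t=65 v=5: → [55,66); WM=62
i=19 t=52 v=1: DROP (t<62-3); WM=62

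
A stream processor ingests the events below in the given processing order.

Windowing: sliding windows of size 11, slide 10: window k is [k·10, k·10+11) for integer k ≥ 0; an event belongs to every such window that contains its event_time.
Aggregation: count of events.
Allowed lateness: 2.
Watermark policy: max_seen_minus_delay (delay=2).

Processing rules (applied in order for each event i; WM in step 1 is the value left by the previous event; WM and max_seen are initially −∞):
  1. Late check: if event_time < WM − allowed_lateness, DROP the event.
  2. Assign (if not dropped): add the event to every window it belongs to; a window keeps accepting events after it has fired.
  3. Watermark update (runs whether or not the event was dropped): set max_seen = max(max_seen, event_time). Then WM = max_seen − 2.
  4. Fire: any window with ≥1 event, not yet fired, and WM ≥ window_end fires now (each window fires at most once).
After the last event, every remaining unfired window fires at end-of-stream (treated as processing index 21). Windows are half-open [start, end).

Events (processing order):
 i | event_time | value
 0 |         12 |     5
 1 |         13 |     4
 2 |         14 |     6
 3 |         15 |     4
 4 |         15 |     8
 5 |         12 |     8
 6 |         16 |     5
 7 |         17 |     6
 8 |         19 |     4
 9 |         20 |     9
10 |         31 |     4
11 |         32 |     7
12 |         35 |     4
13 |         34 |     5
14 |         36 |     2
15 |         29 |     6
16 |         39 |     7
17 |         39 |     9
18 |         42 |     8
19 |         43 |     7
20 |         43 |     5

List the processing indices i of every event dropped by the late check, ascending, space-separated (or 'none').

15

i=0 t=12 v=5: → [10,21); WM=10
i=1 t=13 v=4: → [10,21); WM=11
i=2 t=14 v=6: → [10,21); WM=12
i=3 t=15 v=4: → [10,21); WM=13
i=4 t=15 v=8: → [10,21); WM=13
i=5 t=12 v=8: → [10,21); WM=13
i=6 t=16 v=5: → [10,21); WM=14
i=7 t=17 v=6: → [10,21); WM=15
i=8 t=19 v=4: → [10,21); WM=17
i=9 t=20 v=9: → [20,31),[10,21); WM=18
i=10 t=31 v=4: → [30,41); WM=29; [10,21) fires=10
i=11 t=32 v=7: → [30,41); WM=30
i=12 t=35 v=4: → [30,41); WM=33; [20,31) fires=1
i=13 t=34 v=5: → [30,41); WM=33
i=14 t=36 v=2: → [30,41); WM=34
i=15 t=29 v=6: DROP (t<34-2); WM=34
i=16 t=39 v=7: → [30,41); WM=37
i=17 t=39 v=9: → [30,41); WM=37
i=18 t=42 v=8: → [40,51); WM=40
i=19 t=43 v=7: → [40,51); WM=41; [30,41) fires=7
i=20 t=43 v=5: → [40,51); WM=41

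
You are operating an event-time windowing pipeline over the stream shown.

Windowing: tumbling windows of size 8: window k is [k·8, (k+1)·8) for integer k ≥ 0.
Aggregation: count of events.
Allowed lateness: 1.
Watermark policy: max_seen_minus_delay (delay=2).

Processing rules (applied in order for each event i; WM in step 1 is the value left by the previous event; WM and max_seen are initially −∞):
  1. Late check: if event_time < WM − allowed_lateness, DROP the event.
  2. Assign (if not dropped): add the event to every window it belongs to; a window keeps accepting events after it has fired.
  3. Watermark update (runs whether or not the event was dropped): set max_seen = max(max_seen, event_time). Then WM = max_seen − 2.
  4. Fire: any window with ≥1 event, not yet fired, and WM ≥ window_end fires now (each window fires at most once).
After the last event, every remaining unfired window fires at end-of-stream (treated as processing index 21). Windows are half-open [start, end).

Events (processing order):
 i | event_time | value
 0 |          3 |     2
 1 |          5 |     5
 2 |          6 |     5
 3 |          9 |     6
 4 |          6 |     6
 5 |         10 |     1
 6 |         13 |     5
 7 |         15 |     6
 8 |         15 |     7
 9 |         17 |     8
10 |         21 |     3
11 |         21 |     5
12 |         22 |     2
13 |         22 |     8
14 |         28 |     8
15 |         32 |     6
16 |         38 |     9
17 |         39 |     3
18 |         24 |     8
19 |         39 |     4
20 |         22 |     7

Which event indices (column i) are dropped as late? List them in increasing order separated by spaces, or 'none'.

18 20

i=0 t=3 v=2: → [0,8); WM=1
i=1 t=5 v=5: → [0,8); WM=3
i=2 t=6 v=5: → [0,8); WM=4
i=3 t=9 v=6: → [8,16); WM=7
i=4 t=6 v=6: → [0,8); WM=7
i=5 t=10 v=1: → [8,16); WM=8; [0,8) fires=4
i=6 t=13 v=5: → [8,16); WM=11
i=7 t=15 v=6: → [8,16); WM=13
i=8 t=15 v=7: → [8,16); WM=13
i=9 t=17 v=8: → [16,24); WM=15
i=10 t=21 v=3: → [16,24); WM=19; [8,16) fires=5
i=11 t=21 v=5: → [16,24); WM=19
i=12 t=22 v=2: → [16,24); WM=20
i=13 t=22 v=8: → [16,24); WM=20
i=14 t=28 v=8: → [24,32); WM=26; [16,24) fires=5
i=15 t=32 v=6: → [32,40); WM=30
i=16 t=38 v=9: → [32,40); WM=36; [24,32) fires=1
i=17 t=39 v=3: → [32,40); WM=37
i=18 t=24 v=8: DROP (t<37-1); WM=37
i=19 t=39 v=4: → [32,40); WM=37
i=20 t=22 v=7: DROP (t<37-1); WM=37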